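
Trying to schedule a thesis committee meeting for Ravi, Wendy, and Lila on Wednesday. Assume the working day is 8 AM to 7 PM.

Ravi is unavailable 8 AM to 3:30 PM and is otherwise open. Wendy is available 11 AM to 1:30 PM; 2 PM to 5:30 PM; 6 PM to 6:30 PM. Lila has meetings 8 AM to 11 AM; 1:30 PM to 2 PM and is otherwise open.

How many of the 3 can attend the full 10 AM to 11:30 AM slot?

Ravi free: 15:30-19:00 (invert busy blocks within the working day).
Wendy free: 11:00-13:30, 14:00-17:30, 18:00-18:30.
Lila free: 11:00-13:30, 14:00-19:00 (invert busy blocks within the working day).
nobody can make the full 10:00-11:30 slot — that's 0.

0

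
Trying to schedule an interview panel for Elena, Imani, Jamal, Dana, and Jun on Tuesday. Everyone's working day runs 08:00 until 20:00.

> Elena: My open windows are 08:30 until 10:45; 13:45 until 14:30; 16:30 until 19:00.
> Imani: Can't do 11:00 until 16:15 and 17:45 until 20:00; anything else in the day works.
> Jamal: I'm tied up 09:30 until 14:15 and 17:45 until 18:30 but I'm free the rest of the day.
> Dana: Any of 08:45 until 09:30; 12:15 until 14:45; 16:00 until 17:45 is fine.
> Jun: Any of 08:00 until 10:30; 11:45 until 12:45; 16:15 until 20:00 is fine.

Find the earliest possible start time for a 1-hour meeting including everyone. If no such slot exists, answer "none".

16:30

Elena free: 08:30-10:45, 13:45-14:30, 16:30-19:00.
Imani free: 08:00-11:00, 16:15-17:45 (invert busy blocks within the working day).
Jamal free: 08:00-09:30, 14:15-17:45, 18:30-20:00 (invert busy blocks within the working day).
Dana free: 08:45-09:30, 12:15-14:45, 16:00-17:45.
Jun free: 08:00-10:30, 11:45-12:45, 16:15-20:00.
Elena ∩ Imani: 08:30-10:45, 16:30-17:45.
Elena ∩ Imani ∩ Jamal: 08:30-09:30, 16:30-17:45.
Elena ∩ Imani ∩ Jamal ∩ Dana: 08:45-09:30, 16:30-17:45.
Elena ∩ Imani ∩ Jamal ∩ Dana ∩ Jun: 08:45-09:30, 16:30-17:45.
The first common window of at least 60 minutes is 16:30-17:45, so the earliest start is 16:30.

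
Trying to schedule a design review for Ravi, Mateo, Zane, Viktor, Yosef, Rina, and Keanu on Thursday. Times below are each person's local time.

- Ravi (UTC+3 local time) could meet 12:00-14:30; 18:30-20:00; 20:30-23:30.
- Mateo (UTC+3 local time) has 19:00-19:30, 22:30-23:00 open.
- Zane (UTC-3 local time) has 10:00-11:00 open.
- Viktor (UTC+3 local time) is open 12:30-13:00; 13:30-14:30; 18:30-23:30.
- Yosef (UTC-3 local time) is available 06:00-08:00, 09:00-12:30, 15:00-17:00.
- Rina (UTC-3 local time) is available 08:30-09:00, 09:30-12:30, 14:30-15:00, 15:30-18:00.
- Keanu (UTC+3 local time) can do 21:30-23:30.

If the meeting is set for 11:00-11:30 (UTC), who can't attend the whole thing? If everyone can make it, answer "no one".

Keanu, Mateo, Rina, Yosef, Zane

Ravi in UTC: 09:00-11:30, 15:30-17:00, 17:30-20:30 (subtract 3h to convert from UTC+3).
Mateo in UTC: 16:00-16:30, 19:30-20:00 (subtract 3h to convert from UTC+3).
Zane in UTC: 13:00-14:00 (add 3h to convert from UTC-3).
Viktor in UTC: 09:30-10:00, 10:30-11:30, 15:30-20:30 (subtract 3h to convert from UTC+3).
Yosef in UTC: 09:00-11:00, 12:00-15:30, 18:00-20:00 (add 3h to convert from UTC-3).
Rina in UTC: 11:30-12:00, 12:30-15:30, 17:30-18:00, 18:30-21:00 (add 3h to convert from UTC-3).
Keanu in UTC: 18:30-20:30 (subtract 3h to convert from UTC+3).
Ravi: free for 11:00-11:30. Mateo: not fully free for 11:00-11:30. Zane: not fully free for 11:00-11:30. Viktor: free for 11:00-11:30. Yosef: not fully free for 11:00-11:30. Rina: not fully free for 11:00-11:30. Keanu: not fully free for 11:00-11:30.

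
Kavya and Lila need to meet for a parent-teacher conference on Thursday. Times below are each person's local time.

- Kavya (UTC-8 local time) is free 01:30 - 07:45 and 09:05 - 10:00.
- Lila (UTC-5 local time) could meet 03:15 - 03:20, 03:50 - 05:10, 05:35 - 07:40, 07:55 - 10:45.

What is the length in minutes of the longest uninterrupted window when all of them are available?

170

Kavya in UTC: 09:30-15:45, 17:05-18:00 (add 8h to convert from UTC-8).
Lila in UTC: 08:15-08:20, 08:50-10:10, 10:35-12:40, 12:55-15:45 (add 5h to convert from UTC-5).
Kavya ∩ Lila: 09:30-10:10, 10:35-12:40, 12:55-15:45.
So the common availability across everyone is 09:30-10:10, 10:35-12:40, 12:55-15:45.
The longest is 12:55-15:45 at 170 minutes.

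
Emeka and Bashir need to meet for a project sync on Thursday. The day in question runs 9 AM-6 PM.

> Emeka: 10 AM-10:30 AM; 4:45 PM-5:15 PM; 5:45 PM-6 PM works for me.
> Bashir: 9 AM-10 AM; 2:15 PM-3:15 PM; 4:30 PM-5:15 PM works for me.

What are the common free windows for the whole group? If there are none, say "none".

Emeka ∩ Bashir: 16:45-17:15.
So the common availability across everyone is 16:45-17:15.

16:45-17:15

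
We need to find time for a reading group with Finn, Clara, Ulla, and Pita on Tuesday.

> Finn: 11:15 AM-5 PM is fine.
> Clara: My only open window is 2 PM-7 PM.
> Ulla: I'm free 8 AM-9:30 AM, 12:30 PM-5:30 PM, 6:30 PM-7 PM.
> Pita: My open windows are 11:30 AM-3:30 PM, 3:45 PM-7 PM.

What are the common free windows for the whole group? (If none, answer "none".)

14:00-15:30, 15:45-17:00

Finn ∩ Clara: 14:00-17:00.
Finn ∩ Clara ∩ Ulla: 14:00-17:00.
Finn ∩ Clara ∩ Ulla ∩ Pita: 14:00-15:30, 15:45-17:00.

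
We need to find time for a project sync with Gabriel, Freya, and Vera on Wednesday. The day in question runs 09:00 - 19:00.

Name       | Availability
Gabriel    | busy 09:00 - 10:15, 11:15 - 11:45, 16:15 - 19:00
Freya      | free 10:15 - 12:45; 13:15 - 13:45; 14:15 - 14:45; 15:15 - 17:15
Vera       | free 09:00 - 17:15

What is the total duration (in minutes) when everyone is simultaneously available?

240

Gabriel free: 10:15-11:15, 11:45-16:15 (invert busy blocks within the working day).
Freya free: 10:15-12:45, 13:15-13:45, 14:15-14:45, 15:15-17:15.
Vera free: 09:00-17:15.
Gabriel ∩ Freya: 10:15-11:15, 11:45-12:45, 13:15-13:45, 14:15-14:45, 15:15-16:15.
Gabriel ∩ Freya ∩ Vera: 10:15-11:15, 11:45-12:45, 13:15-13:45, 14:15-14:45, 15:15-16:15.
So the common availability across everyone is 10:15-11:15, 11:45-12:45, 13:15-13:45, 14:15-14:45, 15:15-16:15.
Summing the common windows: 60 + 60 + 30 + 30 + 60 = 240 minutes.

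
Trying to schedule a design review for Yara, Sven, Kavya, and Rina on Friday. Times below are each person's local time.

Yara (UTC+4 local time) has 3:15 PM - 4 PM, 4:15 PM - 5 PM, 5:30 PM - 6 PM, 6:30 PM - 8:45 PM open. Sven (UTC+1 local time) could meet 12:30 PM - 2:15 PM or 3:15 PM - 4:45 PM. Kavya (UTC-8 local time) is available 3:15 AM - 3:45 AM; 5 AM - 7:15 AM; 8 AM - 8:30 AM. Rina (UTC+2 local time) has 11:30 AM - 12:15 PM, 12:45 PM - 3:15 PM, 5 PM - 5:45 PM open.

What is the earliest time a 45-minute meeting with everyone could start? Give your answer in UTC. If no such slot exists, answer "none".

none

Yara in UTC: 11:15-12:00, 12:15-13:00, 13:30-14:00, 14:30-16:45 (subtract 4h to convert from UTC+4).
Sven in UTC: 11:30-13:15, 14:15-15:45 (subtract 1h to convert from UTC+1).
Kavya in UTC: 11:15-11:45, 13:00-15:15, 16:00-16:30 (add 8h to convert from UTC-8).
Rina in UTC: 09:30-10:15, 10:45-13:15, 15:00-15:45 (subtract 2h to convert from UTC+2).
Yara ∩ Sven: 11:30-12:00, 12:15-13:00, 14:30-15:45.
Yara ∩ Sven ∩ Kavya: 11:30-11:45, 14:30-15:15.
Yara ∩ Sven ∩ Kavya ∩ Rina: 11:30-11:45, 15:00-15:15.
No common window is at least 45 minutes long.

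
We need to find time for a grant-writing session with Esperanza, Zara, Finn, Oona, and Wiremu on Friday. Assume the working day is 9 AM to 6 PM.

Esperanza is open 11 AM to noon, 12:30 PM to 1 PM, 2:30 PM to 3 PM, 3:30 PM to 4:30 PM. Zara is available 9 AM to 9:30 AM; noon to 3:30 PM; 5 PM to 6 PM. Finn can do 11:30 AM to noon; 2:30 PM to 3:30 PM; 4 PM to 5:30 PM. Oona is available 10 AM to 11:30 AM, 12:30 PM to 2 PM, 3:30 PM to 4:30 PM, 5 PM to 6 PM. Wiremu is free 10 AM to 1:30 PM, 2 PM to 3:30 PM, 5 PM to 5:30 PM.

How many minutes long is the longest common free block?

Esperanza ∩ Zara: 12:30-13:00, 14:30-15:00.
Esperanza ∩ Zara ∩ Finn: 14:30-15:00.
Esperanza ∩ Zara ∩ Finn ∩ Oona: ∅.
Esperanza ∩ Zara ∩ Finn ∩ Oona ∩ Wiremu: ∅.
There is no time when everyone is free.
No common window exists, so the longest block is 0 minutes.

0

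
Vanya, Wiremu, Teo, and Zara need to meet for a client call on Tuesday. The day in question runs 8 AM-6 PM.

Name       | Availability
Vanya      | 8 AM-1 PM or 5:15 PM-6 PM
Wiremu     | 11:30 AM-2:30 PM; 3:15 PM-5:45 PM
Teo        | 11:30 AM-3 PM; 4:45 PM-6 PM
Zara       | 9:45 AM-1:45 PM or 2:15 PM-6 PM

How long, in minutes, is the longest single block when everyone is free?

90

Vanya ∩ Wiremu: 11:30-13:00, 17:15-17:45.
Vanya ∩ Wiremu ∩ Teo: 11:30-13:00, 17:15-17:45.
Vanya ∩ Wiremu ∩ Teo ∩ Zara: 11:30-13:00, 17:15-17:45.
Those are the intersection windows.
The longest is 11:30-13:00 at 90 minutes.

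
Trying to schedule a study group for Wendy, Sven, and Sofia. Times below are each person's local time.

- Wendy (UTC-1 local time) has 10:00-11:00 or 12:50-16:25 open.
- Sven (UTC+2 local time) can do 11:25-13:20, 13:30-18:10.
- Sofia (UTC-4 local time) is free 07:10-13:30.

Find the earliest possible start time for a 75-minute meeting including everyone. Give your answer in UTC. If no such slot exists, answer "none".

13:50

Wendy in UTC: 11:00-12:00, 13:50-17:25 (add 1h to convert from UTC-1).
Sven in UTC: 09:25-11:20, 11:30-16:10 (subtract 2h to convert from UTC+2).
Sofia in UTC: 11:10-17:30 (add 4h to convert from UTC-4).
Wendy ∩ Sven: 11:00-11:20, 11:30-12:00, 13:50-16:10.
Wendy ∩ Sven ∩ Sofia: 11:10-11:20, 11:30-12:00, 13:50-16:10.
The first common window of at least 75 minutes is 13:50-16:10, so the earliest start is 13:50.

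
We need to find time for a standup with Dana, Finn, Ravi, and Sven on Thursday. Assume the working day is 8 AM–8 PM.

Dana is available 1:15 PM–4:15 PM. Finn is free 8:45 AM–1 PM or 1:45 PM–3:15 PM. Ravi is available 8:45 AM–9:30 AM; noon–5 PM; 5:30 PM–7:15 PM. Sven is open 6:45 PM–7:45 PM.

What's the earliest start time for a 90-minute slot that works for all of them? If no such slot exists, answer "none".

Dana ∩ Finn: 13:45-15:15.
Dana ∩ Finn ∩ Ravi: 13:45-15:15.
Dana ∩ Finn ∩ Ravi ∩ Sven: ∅.
There is no time when everyone is free.
No common window is at least 90 minutes long.

none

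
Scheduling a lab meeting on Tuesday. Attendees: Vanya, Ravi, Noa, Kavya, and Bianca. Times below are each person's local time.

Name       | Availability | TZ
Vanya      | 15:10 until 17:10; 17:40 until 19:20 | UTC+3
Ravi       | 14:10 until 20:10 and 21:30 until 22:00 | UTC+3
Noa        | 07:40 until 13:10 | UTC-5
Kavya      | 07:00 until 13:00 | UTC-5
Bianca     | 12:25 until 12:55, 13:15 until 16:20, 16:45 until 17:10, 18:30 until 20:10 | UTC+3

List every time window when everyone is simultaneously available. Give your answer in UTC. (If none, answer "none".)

12:40-13:20, 13:45-14:10, 15:30-16:20

Vanya in UTC: 12:10-14:10, 14:40-16:20 (subtract 3h to convert from UTC+3).
Ravi in UTC: 11:10-17:10, 18:30-19:00 (subtract 3h to convert from UTC+3).
Noa in UTC: 12:40-18:10 (add 5h to convert from UTC-5).
Kavya in UTC: 12:00-18:00 (add 5h to convert from UTC-5).
Bianca in UTC: 09:25-09:55, 10:15-13:20, 13:45-14:10, 15:30-17:10 (subtract 3h to convert from UTC+3).
Vanya ∩ Ravi: 12:10-14:10, 14:40-16:20.
Vanya ∩ Ravi ∩ Noa: 12:40-14:10, 14:40-16:20.
Vanya ∩ Ravi ∩ Noa ∩ Kavya: 12:40-14:10, 14:40-16:20.
Vanya ∩ Ravi ∩ Noa ∩ Kavya ∩ Bianca: 12:40-13:20, 13:45-14:10, 15:30-16:20.
Those are the intersection windows.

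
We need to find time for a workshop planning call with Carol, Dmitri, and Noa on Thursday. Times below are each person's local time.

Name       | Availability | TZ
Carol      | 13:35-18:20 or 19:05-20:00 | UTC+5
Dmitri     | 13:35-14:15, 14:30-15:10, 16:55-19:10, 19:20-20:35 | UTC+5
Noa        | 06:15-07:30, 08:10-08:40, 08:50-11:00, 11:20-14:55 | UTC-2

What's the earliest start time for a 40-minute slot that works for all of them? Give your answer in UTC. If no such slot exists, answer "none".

Carol in UTC: 08:35-13:20, 14:05-15:00 (subtract 5h to convert from UTC+5).
Dmitri in UTC: 08:35-09:15, 09:30-10:10, 11:55-14:10, 14:20-15:35 (subtract 5h to convert from UTC+5).
Noa in UTC: 08:15-09:30, 10:10-10:40, 10:50-13:00, 13:20-16:55 (add 2h to convert from UTC-2).
Carol ∩ Dmitri: 08:35-09:15, 09:30-10:10, 11:55-13:20, 14:05-14:10, 14:20-15:00.
Carol ∩ Dmitri ∩ Noa: 08:35-09:15, 11:55-13:00, 14:05-14:10, 14:20-15:00.
The first common window of at least 40 minutes is 08:35-09:15, so the earliest start is 08:35.

08:35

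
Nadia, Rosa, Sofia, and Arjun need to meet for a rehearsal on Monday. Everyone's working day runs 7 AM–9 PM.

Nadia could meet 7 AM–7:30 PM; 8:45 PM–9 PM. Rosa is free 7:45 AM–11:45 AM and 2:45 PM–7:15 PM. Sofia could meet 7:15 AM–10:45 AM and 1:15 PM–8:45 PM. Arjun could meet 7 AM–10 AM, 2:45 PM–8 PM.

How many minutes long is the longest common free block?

Nadia ∩ Rosa: 07:45-11:45, 14:45-19:15.
Nadia ∩ Rosa ∩ Sofia: 07:45-10:45, 14:45-19:15.
Nadia ∩ Rosa ∩ Sofia ∩ Arjun: 07:45-10:00, 14:45-19:15.
So the common availability across everyone is 07:45-10:00, 14:45-19:15.
The longest is 14:45-19:15 at 270 minutes.

270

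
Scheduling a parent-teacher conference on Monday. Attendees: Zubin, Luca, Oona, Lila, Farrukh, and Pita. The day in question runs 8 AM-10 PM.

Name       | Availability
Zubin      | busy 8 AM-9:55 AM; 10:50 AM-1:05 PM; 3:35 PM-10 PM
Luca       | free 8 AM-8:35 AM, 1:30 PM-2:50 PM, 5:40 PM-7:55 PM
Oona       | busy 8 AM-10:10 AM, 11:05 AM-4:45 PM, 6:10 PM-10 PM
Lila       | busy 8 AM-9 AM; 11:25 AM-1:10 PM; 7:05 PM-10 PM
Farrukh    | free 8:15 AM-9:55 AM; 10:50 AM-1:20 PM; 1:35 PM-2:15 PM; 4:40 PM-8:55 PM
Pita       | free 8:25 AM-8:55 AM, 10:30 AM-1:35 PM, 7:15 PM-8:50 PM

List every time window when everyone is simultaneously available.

none

Zubin free: 09:55-10:50, 13:05-15:35 (invert busy blocks within the working day).
Luca free: 08:00-08:35, 13:30-14:50, 17:40-19:55.
Oona free: 10:10-11:05, 16:45-18:10 (invert busy blocks within the working day).
Lila free: 09:00-11:25, 13:10-19:05 (invert busy blocks within the working day).
Farrukh free: 08:15-09:55, 10:50-13:20, 13:35-14:15, 16:40-20:55.
Pita free: 08:25-08:55, 10:30-13:35, 19:15-20:50.
Zubin ∩ Luca: 13:30-14:50.
Zubin ∩ Luca ∩ Oona: ∅.
Zubin ∩ Luca ∩ Oona ∩ Lila: ∅.
Zubin ∩ Luca ∩ Oona ∩ Lila ∩ Farrukh: ∅.
Zubin ∩ Luca ∩ Oona ∩ Lila ∩ Farrukh ∩ Pita: ∅.
There is no time when everyone is free.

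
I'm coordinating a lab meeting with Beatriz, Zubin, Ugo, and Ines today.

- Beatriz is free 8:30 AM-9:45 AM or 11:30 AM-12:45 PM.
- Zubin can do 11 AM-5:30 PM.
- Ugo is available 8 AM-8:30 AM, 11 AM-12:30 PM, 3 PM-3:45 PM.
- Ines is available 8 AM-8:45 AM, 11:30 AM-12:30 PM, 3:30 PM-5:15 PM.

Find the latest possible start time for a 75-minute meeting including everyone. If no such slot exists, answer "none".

Beatriz ∩ Zubin: 11:30-12:45.
Beatriz ∩ Zubin ∩ Ugo: 11:30-12:30.
Beatriz ∩ Zubin ∩ Ugo ∩ Ines: 11:30-12:30.
No common window is at least 75 minutes long.

none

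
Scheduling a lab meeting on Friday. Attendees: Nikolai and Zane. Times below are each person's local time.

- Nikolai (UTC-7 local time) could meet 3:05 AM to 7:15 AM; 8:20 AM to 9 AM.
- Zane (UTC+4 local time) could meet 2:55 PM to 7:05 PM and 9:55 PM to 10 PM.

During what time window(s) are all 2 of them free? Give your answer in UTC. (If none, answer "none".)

Nikolai in UTC: 10:05-14:15, 15:20-16:00 (add 7h to convert from UTC-7).
Zane in UTC: 10:55-15:05, 17:55-18:00 (subtract 4h to convert from UTC+4).
Nikolai ∩ Zane: 10:55-14:15.
So the common availability across everyone is 10:55-14:15.

10:55-14:15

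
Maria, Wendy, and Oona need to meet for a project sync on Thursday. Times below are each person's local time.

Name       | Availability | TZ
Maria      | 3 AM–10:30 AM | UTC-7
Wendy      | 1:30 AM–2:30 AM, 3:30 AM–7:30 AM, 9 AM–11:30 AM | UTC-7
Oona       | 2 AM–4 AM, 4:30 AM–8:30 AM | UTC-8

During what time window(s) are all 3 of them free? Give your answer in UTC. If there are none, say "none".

10:30-12:00, 12:30-14:30, 16:00-16:30

Maria in UTC: 10:00-17:30 (add 7h to convert from UTC-7).
Wendy in UTC: 08:30-09:30, 10:30-14:30, 16:00-18:30 (add 7h to convert from UTC-7).
Oona in UTC: 10:00-12:00, 12:30-16:30 (add 8h to convert from UTC-8).
Maria ∩ Wendy: 10:30-14:30, 16:00-17:30.
Maria ∩ Wendy ∩ Oona: 10:30-12:00, 12:30-14:30, 16:00-16:30.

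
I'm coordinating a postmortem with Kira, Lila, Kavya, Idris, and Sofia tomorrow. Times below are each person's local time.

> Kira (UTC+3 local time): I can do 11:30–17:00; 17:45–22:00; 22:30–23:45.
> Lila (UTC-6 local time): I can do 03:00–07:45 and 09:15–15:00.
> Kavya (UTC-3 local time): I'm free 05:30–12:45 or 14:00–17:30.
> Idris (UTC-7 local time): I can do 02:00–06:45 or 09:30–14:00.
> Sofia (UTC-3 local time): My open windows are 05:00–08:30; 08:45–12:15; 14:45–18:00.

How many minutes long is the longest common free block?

Kira in UTC: 08:30-14:00, 14:45-19:00, 19:30-20:45 (subtract 3h to convert from UTC+3).
Lila in UTC: 09:00-13:45, 15:15-21:00 (add 6h to convert from UTC-6).
Kavya in UTC: 08:30-15:45, 17:00-20:30 (add 3h to convert from UTC-3).
Idris in UTC: 09:00-13:45, 16:30-21:00 (add 7h to convert from UTC-7).
Sofia in UTC: 08:00-11:30, 11:45-15:15, 17:45-21:00 (add 3h to convert from UTC-3).
Kira ∩ Lila: 09:00-13:45, 15:15-19:00, 19:30-20:45.
Kira ∩ Lila ∩ Kavya: 09:00-13:45, 15:15-15:45, 17:00-19:00, 19:30-20:30.
Kira ∩ Lila ∩ Kavya ∩ Idris: 09:00-13:45, 17:00-19:00, 19:30-20:30.
Kira ∩ Lila ∩ Kavya ∩ Idris ∩ Sofia: 09:00-11:30, 11:45-13:45, 17:45-19:00, 19:30-20:30.
The longest is 09:00-11:30 at 150 minutes.

150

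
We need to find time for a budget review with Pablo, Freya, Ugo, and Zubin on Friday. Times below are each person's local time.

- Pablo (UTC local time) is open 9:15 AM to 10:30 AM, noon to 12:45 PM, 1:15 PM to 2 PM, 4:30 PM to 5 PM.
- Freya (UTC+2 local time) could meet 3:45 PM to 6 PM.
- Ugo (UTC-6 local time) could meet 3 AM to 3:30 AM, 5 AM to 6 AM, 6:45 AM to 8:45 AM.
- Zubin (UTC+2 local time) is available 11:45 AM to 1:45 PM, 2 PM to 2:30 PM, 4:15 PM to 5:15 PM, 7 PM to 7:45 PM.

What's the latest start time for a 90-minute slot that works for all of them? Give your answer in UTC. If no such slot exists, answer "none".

Pablo in UTC: 09:15-10:30, 12:00-12:45, 13:15-14:00, 16:30-17:00.
Freya in UTC: 13:45-16:00 (subtract 2h to convert from UTC+2).
Ugo in UTC: 09:00-09:30, 11:00-12:00, 12:45-14:45 (add 6h to convert from UTC-6).
Zubin in UTC: 09:45-11:45, 12:00-12:30, 14:15-15:15, 17:00-17:45 (subtract 2h to convert from UTC+2).
Pablo ∩ Freya: 13:45-14:00.
Pablo ∩ Freya ∩ Ugo: 13:45-14:00.
Pablo ∩ Freya ∩ Ugo ∩ Zubin: ∅.
There is no time when everyone is free.
No common window is at least 90 minutes long.

none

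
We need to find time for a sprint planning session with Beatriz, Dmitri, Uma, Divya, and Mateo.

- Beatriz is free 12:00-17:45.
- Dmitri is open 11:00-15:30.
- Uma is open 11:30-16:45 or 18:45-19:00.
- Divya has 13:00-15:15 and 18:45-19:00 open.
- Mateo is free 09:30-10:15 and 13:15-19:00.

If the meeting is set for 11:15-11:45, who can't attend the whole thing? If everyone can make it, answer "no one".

Beatriz: not fully free for 11:15-11:45. Dmitri: free for 11:15-11:45. Uma: not fully free for 11:15-11:45. Divya: not fully free for 11:15-11:45. Mateo: not fully free for 11:15-11:45.

Beatriz, Divya, Mateo, Uma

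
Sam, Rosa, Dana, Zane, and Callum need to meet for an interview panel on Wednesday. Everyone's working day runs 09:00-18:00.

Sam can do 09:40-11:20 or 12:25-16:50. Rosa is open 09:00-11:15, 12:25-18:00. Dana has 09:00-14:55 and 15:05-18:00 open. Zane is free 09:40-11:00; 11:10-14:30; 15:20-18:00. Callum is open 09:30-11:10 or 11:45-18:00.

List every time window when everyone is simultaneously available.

Sam ∩ Rosa: 09:40-11:15, 12:25-16:50.
Sam ∩ Rosa ∩ Dana: 09:40-11:15, 12:25-14:55, 15:05-16:50.
Sam ∩ Rosa ∩ Dana ∩ Zane: 09:40-11:00, 11:10-11:15, 12:25-14:30, 15:20-16:50.
Sam ∩ Rosa ∩ Dana ∩ Zane ∩ Callum: 09:40-11:00, 12:25-14:30, 15:20-16:50.
Those are the intersection windows.

09:40-11:00, 12:25-14:30, 15:20-16:50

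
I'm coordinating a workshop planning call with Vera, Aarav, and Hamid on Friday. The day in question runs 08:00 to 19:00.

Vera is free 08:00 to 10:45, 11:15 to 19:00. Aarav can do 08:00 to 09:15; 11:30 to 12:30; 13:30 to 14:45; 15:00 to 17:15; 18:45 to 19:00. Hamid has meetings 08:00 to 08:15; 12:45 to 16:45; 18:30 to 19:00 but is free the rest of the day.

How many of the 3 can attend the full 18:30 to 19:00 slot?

1

Vera free: 08:00-10:45, 11:15-19:00.
Aarav free: 08:00-09:15, 11:30-12:30, 13:30-14:45, 15:00-17:15, 18:45-19:00.
Hamid free: 08:15-12:45, 16:45-18:30 (invert busy blocks within the working day).
Vera can make the full 18:30-19:00 slot — that's 1.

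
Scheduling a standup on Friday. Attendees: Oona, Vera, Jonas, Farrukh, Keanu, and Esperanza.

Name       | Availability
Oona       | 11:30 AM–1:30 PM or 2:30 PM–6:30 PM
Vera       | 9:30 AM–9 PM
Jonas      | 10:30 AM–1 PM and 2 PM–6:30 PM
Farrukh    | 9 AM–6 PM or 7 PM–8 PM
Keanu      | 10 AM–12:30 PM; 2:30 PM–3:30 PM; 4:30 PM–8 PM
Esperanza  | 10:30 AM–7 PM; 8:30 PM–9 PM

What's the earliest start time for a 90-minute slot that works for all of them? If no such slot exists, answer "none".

Oona ∩ Vera: 11:30-13:30, 14:30-18:30.
Oona ∩ Vera ∩ Jonas: 11:30-13:00, 14:30-18:30.
Oona ∩ Vera ∩ Jonas ∩ Farrukh: 11:30-13:00, 14:30-18:00.
Oona ∩ Vera ∩ Jonas ∩ Farrukh ∩ Keanu: 11:30-12:30, 14:30-15:30, 16:30-18:00.
Oona ∩ Vera ∩ Jonas ∩ Farrukh ∩ Keanu ∩ Esperanza: 11:30-12:30, 14:30-15:30, 16:30-18:00.
The first common window of at least 90 minutes is 16:30-18:00, so the earliest start is 16:30.

16:30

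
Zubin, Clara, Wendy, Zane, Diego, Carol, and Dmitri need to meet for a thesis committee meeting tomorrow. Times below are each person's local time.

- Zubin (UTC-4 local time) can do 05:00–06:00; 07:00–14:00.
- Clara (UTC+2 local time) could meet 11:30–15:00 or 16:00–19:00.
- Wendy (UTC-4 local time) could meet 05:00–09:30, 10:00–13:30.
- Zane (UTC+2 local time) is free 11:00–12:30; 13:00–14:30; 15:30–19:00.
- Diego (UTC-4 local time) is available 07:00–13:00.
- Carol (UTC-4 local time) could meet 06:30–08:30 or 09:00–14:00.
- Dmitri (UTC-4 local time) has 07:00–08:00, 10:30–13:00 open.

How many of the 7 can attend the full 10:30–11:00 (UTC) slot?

3

Zubin in UTC: 09:00-10:00, 11:00-18:00 (add 4h to convert from UTC-4).
Clara in UTC: 09:30-13:00, 14:00-17:00 (subtract 2h to convert from UTC+2).
Wendy in UTC: 09:00-13:30, 14:00-17:30 (add 4h to convert from UTC-4).
Zane in UTC: 09:00-10:30, 11:00-12:30, 13:30-17:00 (subtract 2h to convert from UTC+2).
Diego in UTC: 11:00-17:00 (add 4h to convert from UTC-4).
Carol in UTC: 10:30-12:30, 13:00-18:00 (add 4h to convert from UTC-4).
Dmitri in UTC: 11:00-12:00, 14:30-17:00 (add 4h to convert from UTC-4).
Clara, Wendy, and Carol can make the full 10:30-11:00 slot — that's 3.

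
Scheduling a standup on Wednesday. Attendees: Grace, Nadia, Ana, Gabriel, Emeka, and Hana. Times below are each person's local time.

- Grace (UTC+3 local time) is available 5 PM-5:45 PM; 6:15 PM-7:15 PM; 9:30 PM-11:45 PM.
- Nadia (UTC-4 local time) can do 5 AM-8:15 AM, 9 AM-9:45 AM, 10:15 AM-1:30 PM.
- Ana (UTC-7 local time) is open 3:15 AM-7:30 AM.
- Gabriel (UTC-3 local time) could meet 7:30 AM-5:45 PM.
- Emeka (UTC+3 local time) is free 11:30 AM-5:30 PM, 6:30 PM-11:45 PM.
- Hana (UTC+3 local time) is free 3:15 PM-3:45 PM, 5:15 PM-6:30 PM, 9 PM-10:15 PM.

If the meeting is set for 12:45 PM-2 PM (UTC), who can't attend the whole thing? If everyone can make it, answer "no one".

Grace in UTC: 14:00-14:45, 15:15-16:15, 18:30-20:45 (subtract 3h to convert from UTC+3).
Nadia in UTC: 09:00-12:15, 13:00-13:45, 14:15-17:30 (add 4h to convert from UTC-4).
Ana in UTC: 10:15-14:30 (add 7h to convert from UTC-7).
Gabriel in UTC: 10:30-20:45 (add 3h to convert from UTC-3).
Emeka in UTC: 08:30-14:30, 15:30-20:45 (subtract 3h to convert from UTC+3).
Hana in UTC: 12:15-12:45, 14:15-15:30, 18:00-19:15 (subtract 3h to convert from UTC+3).
Grace: not fully free for 12:45-14:00. Nadia: not fully free for 12:45-14:00. Ana: free for 12:45-14:00. Gabriel: free for 12:45-14:00. Emeka: free for 12:45-14:00. Hana: not fully free for 12:45-14:00.

Grace, Hana, Nadia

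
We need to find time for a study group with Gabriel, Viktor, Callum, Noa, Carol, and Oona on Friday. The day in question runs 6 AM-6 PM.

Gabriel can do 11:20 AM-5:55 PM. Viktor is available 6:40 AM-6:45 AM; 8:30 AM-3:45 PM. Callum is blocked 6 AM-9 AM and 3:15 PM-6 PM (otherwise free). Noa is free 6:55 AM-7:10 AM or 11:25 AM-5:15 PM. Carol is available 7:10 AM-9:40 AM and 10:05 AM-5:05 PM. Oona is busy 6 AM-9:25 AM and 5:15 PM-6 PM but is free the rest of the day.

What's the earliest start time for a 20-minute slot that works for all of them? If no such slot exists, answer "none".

11:25

Gabriel free: 11:20-17:55.
Viktor free: 06:40-06:45, 08:30-15:45.
Callum free: 09:00-15:15 (invert busy blocks within the working day).
Noa free: 06:55-07:10, 11:25-17:15.
Carol free: 07:10-09:40, 10:05-17:05.
Oona free: 09:25-17:15 (invert busy blocks within the working day).
Gabriel ∩ Viktor: 11:20-15:45.
Gabriel ∩ Viktor ∩ Callum: 11:20-15:15.
Gabriel ∩ Viktor ∩ Callum ∩ Noa: 11:25-15:15.
Gabriel ∩ Viktor ∩ Callum ∩ Noa ∩ Carol: 11:25-15:15.
Gabriel ∩ Viktor ∩ Callum ∩ Noa ∩ Carol ∩ Oona: 11:25-15:15.
Those are the intersection windows.
The first common window of at least 20 minutes is 11:25-15:15, so the earliest start is 11:25.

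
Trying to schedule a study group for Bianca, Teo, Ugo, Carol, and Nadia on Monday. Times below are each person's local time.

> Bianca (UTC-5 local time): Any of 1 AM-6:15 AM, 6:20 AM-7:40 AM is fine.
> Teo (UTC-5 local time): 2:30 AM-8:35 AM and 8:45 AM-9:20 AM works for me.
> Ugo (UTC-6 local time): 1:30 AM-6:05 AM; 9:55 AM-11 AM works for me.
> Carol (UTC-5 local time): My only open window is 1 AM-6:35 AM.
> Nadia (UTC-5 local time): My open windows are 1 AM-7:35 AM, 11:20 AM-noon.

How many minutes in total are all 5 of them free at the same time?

Bianca in UTC: 06:00-11:15, 11:20-12:40 (add 5h to convert from UTC-5).
Teo in UTC: 07:30-13:35, 13:45-14:20 (add 5h to convert from UTC-5).
Ugo in UTC: 07:30-12:05, 15:55-17:00 (add 6h to convert from UTC-6).
Carol in UTC: 06:00-11:35 (add 5h to convert from UTC-5).
Nadia in UTC: 06:00-12:35, 16:20-17:00 (add 5h to convert from UTC-5).
Bianca ∩ Teo: 07:30-11:15, 11:20-12:40.
Bianca ∩ Teo ∩ Ugo: 07:30-11:15, 11:20-12:05.
Bianca ∩ Teo ∩ Ugo ∩ Carol: 07:30-11:15, 11:20-11:35.
Bianca ∩ Teo ∩ Ugo ∩ Carol ∩ Nadia: 07:30-11:15, 11:20-11:35.
Those are the intersection windows.
Summing the common windows: 225 + 15 = 240 minutes.

240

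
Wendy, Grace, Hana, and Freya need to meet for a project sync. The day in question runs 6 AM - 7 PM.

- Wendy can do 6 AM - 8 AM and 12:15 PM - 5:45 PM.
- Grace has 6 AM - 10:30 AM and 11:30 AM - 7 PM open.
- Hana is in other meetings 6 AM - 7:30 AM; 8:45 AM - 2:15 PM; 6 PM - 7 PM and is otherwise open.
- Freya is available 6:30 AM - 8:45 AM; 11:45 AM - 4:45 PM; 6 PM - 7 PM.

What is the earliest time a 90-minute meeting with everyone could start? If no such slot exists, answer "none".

14:15

Wendy free: 06:00-08:00, 12:15-17:45.
Grace free: 06:00-10:30, 11:30-19:00.
Hana free: 07:30-08:45, 14:15-18:00 (invert busy blocks within the working day).
Freya free: 06:30-08:45, 11:45-16:45, 18:00-19:00.
Wendy ∩ Grace: 06:00-08:00, 12:15-17:45.
Wendy ∩ Grace ∩ Hana: 07:30-08:00, 14:15-17:45.
Wendy ∩ Grace ∩ Hana ∩ Freya: 07:30-08:00, 14:15-16:45.
So the common availability across everyone is 07:30-08:00, 14:15-16:45.
The first common window of at least 90 minutes is 14:15-16:45, so the earliest start is 14:15.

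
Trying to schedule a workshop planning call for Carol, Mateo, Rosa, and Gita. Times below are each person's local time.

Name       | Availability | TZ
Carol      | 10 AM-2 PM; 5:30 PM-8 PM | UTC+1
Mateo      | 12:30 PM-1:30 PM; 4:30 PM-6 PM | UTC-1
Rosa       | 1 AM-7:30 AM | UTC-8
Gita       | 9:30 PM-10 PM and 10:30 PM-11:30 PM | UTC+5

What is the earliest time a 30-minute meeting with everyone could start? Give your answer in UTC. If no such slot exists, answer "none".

none

Carol in UTC: 09:00-13:00, 16:30-19:00 (subtract 1h to convert from UTC+1).
Mateo in UTC: 13:30-14:30, 17:30-19:00 (add 1h to convert from UTC-1).
Rosa in UTC: 09:00-15:30 (add 8h to convert from UTC-8).
Gita in UTC: 16:30-17:00, 17:30-18:30 (subtract 5h to convert from UTC+5).
Carol ∩ Mateo: 17:30-19:00.
Carol ∩ Mateo ∩ Rosa: ∅.
Carol ∩ Mateo ∩ Rosa ∩ Gita: ∅.
There is no time when everyone is free.
No common window is at least 30 minutes long.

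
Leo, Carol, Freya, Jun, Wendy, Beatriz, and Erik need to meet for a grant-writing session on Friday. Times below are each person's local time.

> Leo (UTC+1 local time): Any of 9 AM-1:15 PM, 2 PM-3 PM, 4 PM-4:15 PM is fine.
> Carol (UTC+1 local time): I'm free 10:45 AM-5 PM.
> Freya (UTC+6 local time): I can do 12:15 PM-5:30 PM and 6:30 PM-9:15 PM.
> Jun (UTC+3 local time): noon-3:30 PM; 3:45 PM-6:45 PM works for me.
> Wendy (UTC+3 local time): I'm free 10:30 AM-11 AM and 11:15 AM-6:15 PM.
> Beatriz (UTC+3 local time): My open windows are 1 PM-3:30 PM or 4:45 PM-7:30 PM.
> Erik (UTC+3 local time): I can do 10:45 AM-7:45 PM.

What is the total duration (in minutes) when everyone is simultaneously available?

Leo in UTC: 08:00-12:15, 13:00-14:00, 15:00-15:15 (subtract 1h to convert from UTC+1).
Carol in UTC: 09:45-16:00 (subtract 1h to convert from UTC+1).
Freya in UTC: 06:15-11:30, 12:30-15:15 (subtract 6h to convert from UTC+6).
Jun in UTC: 09:00-12:30, 12:45-15:45 (subtract 3h to convert from UTC+3).
Wendy in UTC: 07:30-08:00, 08:15-15:15 (subtract 3h to convert from UTC+3).
Beatriz in UTC: 10:00-12:30, 13:45-16:30 (subtract 3h to convert from UTC+3).
Erik in UTC: 07:45-16:45 (subtract 3h to convert from UTC+3).
Leo ∩ Carol: 09:45-12:15, 13:00-14:00, 15:00-15:15.
Leo ∩ Carol ∩ Freya: 09:45-11:30, 13:00-14:00, 15:00-15:15.
Leo ∩ Carol ∩ Freya ∩ Jun: 09:45-11:30, 13:00-14:00, 15:00-15:15.
Leo ∩ Carol ∩ Freya ∩ Jun ∩ Wendy: 09:45-11:30, 13:00-14:00, 15:00-15:15.
Leo ∩ Carol ∩ Freya ∩ Jun ∩ Wendy ∩ Beatriz: 10:00-11:30, 13:45-14:00, 15:00-15:15.
Leo ∩ Carol ∩ Freya ∩ Jun ∩ Wendy ∩ Beatriz ∩ Erik: 10:00-11:30, 13:45-14:00, 15:00-15:15.
Those are the intersection windows.
Summing the common windows: 90 + 15 + 15 = 120 minutes.

120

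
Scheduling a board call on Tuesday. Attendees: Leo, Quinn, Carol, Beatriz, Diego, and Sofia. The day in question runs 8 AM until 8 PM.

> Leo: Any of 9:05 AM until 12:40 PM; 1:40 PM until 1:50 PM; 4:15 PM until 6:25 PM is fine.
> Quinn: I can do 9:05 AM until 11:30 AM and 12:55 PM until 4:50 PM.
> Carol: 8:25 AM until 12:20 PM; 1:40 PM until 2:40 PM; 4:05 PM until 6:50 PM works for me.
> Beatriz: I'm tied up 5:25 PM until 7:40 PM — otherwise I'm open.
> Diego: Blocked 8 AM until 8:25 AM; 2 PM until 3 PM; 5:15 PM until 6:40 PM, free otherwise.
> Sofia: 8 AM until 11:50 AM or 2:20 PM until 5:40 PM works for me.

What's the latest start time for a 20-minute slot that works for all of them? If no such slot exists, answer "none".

16:30

Leo free: 09:05-12:40, 13:40-13:50, 16:15-18:25.
Quinn free: 09:05-11:30, 12:55-16:50.
Carol free: 08:25-12:20, 13:40-14:40, 16:05-18:50.
Beatriz free: 08:00-17:25, 19:40-20:00 (invert busy blocks within the working day).
Diego free: 08:25-14:00, 15:00-17:15, 18:40-20:00 (invert busy blocks within the working day).
Sofia free: 08:00-11:50, 14:20-17:40.
Leo ∩ Quinn: 09:05-11:30, 13:40-13:50, 16:15-16:50.
Leo ∩ Quinn ∩ Carol: 09:05-11:30, 13:40-13:50, 16:15-16:50.
Leo ∩ Quinn ∩ Carol ∩ Beatriz: 09:05-11:30, 13:40-13:50, 16:15-16:50.
Leo ∩ Quinn ∩ Carol ∩ Beatriz ∩ Diego: 09:05-11:30, 13:40-13:50, 16:15-16:50.
Leo ∩ Quinn ∩ Carol ∩ Beatriz ∩ Diego ∩ Sofia: 09:05-11:30, 16:15-16:50.
Those are the intersection windows.
The last common window of at least 20 minutes is 16:15-16:50; a 20-minute meeting can start as late as 16:30 and still end by 16:50.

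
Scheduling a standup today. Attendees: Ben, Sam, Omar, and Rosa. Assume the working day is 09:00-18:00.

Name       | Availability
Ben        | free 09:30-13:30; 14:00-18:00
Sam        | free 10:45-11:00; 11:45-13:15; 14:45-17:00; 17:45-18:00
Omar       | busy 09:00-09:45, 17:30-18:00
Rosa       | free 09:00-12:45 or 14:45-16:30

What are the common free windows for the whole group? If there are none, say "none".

10:45-11:00, 11:45-12:45, 14:45-16:30

Ben free: 09:30-13:30, 14:00-18:00.
Sam free: 10:45-11:00, 11:45-13:15, 14:45-17:00, 17:45-18:00.
Omar free: 09:45-17:30 (invert busy blocks within the working day).
Rosa free: 09:00-12:45, 14:45-16:30.
Ben ∩ Sam: 10:45-11:00, 11:45-13:15, 14:45-17:00, 17:45-18:00.
Ben ∩ Sam ∩ Omar: 10:45-11:00, 11:45-13:15, 14:45-17:00.
Ben ∩ Sam ∩ Omar ∩ Rosa: 10:45-11:00, 11:45-12:45, 14:45-16:30.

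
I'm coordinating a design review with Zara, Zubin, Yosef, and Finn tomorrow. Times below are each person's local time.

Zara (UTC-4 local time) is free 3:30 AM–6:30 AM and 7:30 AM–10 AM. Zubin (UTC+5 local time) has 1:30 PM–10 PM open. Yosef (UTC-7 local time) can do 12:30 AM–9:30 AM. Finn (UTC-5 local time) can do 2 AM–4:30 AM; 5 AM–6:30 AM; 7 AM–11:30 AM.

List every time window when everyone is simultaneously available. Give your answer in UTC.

Zara in UTC: 07:30-10:30, 11:30-14:00 (add 4h to convert from UTC-4).
Zubin in UTC: 08:30-17:00 (subtract 5h to convert from UTC+5).
Yosef in UTC: 07:30-16:30 (add 7h to convert from UTC-7).
Finn in UTC: 07:00-09:30, 10:00-11:30, 12:00-16:30 (add 5h to convert from UTC-5).
Zara ∩ Zubin: 08:30-10:30, 11:30-14:00.
Zara ∩ Zubin ∩ Yosef: 08:30-10:30, 11:30-14:00.
Zara ∩ Zubin ∩ Yosef ∩ Finn: 08:30-09:30, 10:00-10:30, 12:00-14:00.

08:30-09:30, 10:00-10:30, 12:00-14:00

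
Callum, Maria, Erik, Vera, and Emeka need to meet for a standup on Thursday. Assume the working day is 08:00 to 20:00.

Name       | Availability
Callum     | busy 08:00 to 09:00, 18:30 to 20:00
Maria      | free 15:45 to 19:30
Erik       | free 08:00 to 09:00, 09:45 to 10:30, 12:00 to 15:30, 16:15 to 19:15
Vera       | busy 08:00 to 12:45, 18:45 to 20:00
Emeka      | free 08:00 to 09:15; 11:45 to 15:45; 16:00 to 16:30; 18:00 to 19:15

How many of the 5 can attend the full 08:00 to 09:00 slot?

2

Callum free: 09:00-18:30 (invert busy blocks within the working day).
Maria free: 15:45-19:30.
Erik free: 08:00-09:00, 09:45-10:30, 12:00-15:30, 16:15-19:15.
Vera free: 12:45-18:45 (invert busy blocks within the working day).
Emeka free: 08:00-09:15, 11:45-15:45, 16:00-16:30, 18:00-19:15.
Erik and Emeka can make the full 08:00-09:00 slot — that's 2.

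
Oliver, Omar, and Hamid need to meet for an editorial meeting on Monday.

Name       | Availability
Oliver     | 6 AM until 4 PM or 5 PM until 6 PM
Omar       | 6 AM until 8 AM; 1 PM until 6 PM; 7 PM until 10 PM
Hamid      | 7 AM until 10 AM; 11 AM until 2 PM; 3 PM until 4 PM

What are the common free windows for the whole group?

Oliver ∩ Omar: 06:00-08:00, 13:00-16:00, 17:00-18:00.
Oliver ∩ Omar ∩ Hamid: 07:00-08:00, 13:00-14:00, 15:00-16:00.

07:00-08:00, 13:00-14:00, 15:00-16:00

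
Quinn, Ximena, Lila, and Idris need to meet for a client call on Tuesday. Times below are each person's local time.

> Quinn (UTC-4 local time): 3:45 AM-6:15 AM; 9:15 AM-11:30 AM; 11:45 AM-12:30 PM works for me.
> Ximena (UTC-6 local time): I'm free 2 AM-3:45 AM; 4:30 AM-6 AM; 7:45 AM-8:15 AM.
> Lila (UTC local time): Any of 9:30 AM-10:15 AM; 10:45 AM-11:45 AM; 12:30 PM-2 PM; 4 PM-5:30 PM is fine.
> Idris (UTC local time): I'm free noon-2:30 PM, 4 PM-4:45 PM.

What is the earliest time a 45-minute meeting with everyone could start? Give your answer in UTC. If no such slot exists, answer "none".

Quinn in UTC: 07:45-10:15, 13:15-15:30, 15:45-16:30 (add 4h to convert from UTC-4).
Ximena in UTC: 08:00-09:45, 10:30-12:00, 13:45-14:15 (add 6h to convert from UTC-6).
Lila in UTC: 09:30-10:15, 10:45-11:45, 12:30-14:00, 16:00-17:30.
Idris in UTC: 12:00-14:30, 16:00-16:45.
Quinn ∩ Ximena: 08:00-09:45, 13:45-14:15.
Quinn ∩ Ximena ∩ Lila: 09:30-09:45, 13:45-14:00.
Quinn ∩ Ximena ∩ Lila ∩ Idris: 13:45-14:00.
Those are the intersection windows.
No common window is at least 45 minutes long.

none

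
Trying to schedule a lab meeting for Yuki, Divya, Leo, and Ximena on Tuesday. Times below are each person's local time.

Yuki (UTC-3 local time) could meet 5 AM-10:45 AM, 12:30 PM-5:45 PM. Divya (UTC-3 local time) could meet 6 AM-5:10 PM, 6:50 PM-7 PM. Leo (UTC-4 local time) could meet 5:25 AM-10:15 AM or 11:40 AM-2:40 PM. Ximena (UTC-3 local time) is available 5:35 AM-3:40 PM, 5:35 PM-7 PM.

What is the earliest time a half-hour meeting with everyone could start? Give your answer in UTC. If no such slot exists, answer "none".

09:25

Yuki in UTC: 08:00-13:45, 15:30-20:45 (add 3h to convert from UTC-3).
Divya in UTC: 09:00-20:10, 21:50-22:00 (add 3h to convert from UTC-3).
Leo in UTC: 09:25-14:15, 15:40-18:40 (add 4h to convert from UTC-4).
Ximena in UTC: 08:35-18:40, 20:35-22:00 (add 3h to convert from UTC-3).
Yuki ∩ Divya: 09:00-13:45, 15:30-20:10.
Yuki ∩ Divya ∩ Leo: 09:25-13:45, 15:40-18:40.
Yuki ∩ Divya ∩ Leo ∩ Ximena: 09:25-13:45, 15:40-18:40.
The first common window of at least 30 minutes is 09:25-13:45, so the earliest start is 09:25.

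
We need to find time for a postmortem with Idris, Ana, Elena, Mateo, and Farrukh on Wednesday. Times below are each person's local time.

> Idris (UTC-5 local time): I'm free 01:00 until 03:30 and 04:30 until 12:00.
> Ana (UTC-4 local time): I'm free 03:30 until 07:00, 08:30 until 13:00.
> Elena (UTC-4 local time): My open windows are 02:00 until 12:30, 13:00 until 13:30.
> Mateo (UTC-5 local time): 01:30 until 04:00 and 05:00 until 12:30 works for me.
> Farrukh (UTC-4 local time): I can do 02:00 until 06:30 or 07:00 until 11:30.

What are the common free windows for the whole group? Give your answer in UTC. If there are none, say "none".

07:30-08:30, 10:00-10:30, 12:30-15:30

Idris in UTC: 06:00-08:30, 09:30-17:00 (add 5h to convert from UTC-5).
Ana in UTC: 07:30-11:00, 12:30-17:00 (add 4h to convert from UTC-4).
Elena in UTC: 06:00-16:30, 17:00-17:30 (add 4h to convert from UTC-4).
Mateo in UTC: 06:30-09:00, 10:00-17:30 (add 5h to convert from UTC-5).
Farrukh in UTC: 06:00-10:30, 11:00-15:30 (add 4h to convert from UTC-4).
Idris ∩ Ana: 07:30-08:30, 09:30-11:00, 12:30-17:00.
Idris ∩ Ana ∩ Elena: 07:30-08:30, 09:30-11:00, 12:30-16:30.
Idris ∩ Ana ∩ Elena ∩ Mateo: 07:30-08:30, 10:00-11:00, 12:30-16:30.
Idris ∩ Ana ∩ Elena ∩ Mateo ∩ Farrukh: 07:30-08:30, 10:00-10:30, 12:30-15:30.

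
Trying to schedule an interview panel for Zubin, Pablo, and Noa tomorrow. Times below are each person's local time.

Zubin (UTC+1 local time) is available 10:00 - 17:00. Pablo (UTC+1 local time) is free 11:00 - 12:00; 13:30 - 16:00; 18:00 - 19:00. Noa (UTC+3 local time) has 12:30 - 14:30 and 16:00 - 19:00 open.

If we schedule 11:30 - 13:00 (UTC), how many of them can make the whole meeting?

Zubin in UTC: 09:00-16:00 (subtract 1h to convert from UTC+1).
Pablo in UTC: 10:00-11:00, 12:30-15:00, 17:00-18:00 (subtract 1h to convert from UTC+1).
Noa in UTC: 09:30-11:30, 13:00-16:00 (subtract 3h to convert from UTC+3).
Zubin can make the full 11:30-13:00 slot — that's 1.

1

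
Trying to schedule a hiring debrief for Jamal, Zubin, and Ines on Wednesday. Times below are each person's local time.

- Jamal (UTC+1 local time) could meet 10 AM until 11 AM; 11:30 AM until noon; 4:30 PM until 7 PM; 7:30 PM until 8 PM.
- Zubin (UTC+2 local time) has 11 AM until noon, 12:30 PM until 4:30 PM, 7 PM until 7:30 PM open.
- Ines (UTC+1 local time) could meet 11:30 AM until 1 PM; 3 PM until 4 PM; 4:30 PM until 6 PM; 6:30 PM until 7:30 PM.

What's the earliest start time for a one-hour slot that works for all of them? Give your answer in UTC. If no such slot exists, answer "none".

none

Jamal in UTC: 09:00-10:00, 10:30-11:00, 15:30-18:00, 18:30-19:00 (subtract 1h to convert from UTC+1).
Zubin in UTC: 09:00-10:00, 10:30-14:30, 17:00-17:30 (subtract 2h to convert from UTC+2).
Ines in UTC: 10:30-12:00, 14:00-15:00, 15:30-17:00, 17:30-18:30 (subtract 1h to convert from UTC+1).
Jamal ∩ Zubin: 09:00-10:00, 10:30-11:00, 17:00-17:30.
Jamal ∩ Zubin ∩ Ines: 10:30-11:00.
Those are the intersection windows.
No common window is at least 60 minutes long.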